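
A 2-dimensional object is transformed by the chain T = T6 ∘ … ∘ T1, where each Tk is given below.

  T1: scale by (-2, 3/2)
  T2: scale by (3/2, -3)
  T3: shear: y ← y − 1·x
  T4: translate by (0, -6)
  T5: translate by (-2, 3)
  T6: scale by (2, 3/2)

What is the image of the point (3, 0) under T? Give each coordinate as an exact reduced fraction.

T(p) = (-22, 9)

T1 scale by (-2, 3/2): (3, 0) → (-6, 0)
T2 scale by (3/2, -3): (-6, 0) → (-9, 0)
T3 shear: y ← y − 1·x: (-9, 0) → (-9, 9)
T4 translate by (0, -6): (-9, 9) → (-9, 3)
T5 translate by (-2, 3): (-9, 3) → (-11, 6)
T6 scale by (2, 3/2): (-11, 6) → (-22, 9)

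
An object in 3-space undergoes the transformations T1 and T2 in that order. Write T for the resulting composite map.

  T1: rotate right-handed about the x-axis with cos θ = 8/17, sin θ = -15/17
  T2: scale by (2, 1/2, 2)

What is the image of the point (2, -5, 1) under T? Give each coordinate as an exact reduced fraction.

T1 rotate right-handed about the x-axis with cos θ = 8/17, sin θ = -15/17: (2, -5, 1) → (2, -25/17, 83/17)
T2 scale by (2, 1/2, 2): (2, -25/17, 83/17) → (4, -25/34, 166/17)

T(p) = (4, -25/34, 166/17)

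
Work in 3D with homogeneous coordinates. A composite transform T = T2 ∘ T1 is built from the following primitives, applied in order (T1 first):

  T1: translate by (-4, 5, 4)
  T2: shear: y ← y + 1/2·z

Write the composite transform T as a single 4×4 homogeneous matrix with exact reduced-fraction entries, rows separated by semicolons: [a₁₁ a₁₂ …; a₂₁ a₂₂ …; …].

T = [1 0 0 -4; 0 1 1/2 7; 0 0 1 4; 0 0 0 1]

T1 = [1 0 0 -4; 0 1 0 5; 0 0 1 4; 0 0 0 1]
T2·T1 = [1 0 0 -4; 0 1 1/2 7; 0 0 1 4; 0 0 0 1]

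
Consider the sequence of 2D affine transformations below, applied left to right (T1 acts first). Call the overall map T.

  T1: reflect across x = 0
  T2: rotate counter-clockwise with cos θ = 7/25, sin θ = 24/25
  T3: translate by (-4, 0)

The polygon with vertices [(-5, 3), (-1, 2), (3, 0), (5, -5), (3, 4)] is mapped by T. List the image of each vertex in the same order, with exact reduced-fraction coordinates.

T1 reflect across x = 0: (-5, 3) → (5, 3); (-1, 2) → (1, 2); (3, 0) → (-3, 0); (5, -5) → (-5, -5); (3, 4) → (-3, 4)
T2 rotate counter-clockwise with cos θ = 7/25, sin θ = 24/25: (5, 3) → (-37/25, 141/25); (1, 2) → (-41/25, 38/25); (-3, 0) → (-21/25, -72/25); (-5, -5) → (17/5, -31/5); (-3, 4) → (-117/25, -44/25)
T3 translate by (-4, 0): (-37/25, 141/25) → (-137/25, 141/25); (-41/25, 38/25) → (-141/25, 38/25); (-21/25, -72/25) → (-121/25, -72/25); (17/5, -31/5) → (-3/5, -31/5); (-117/25, -44/25) → (-217/25, -44/25)

image vertices: (-137/25, 141/25), (-141/25, 38/25), (-121/25, -72/25), (-3/5, -31/5), (-217/25, -44/25)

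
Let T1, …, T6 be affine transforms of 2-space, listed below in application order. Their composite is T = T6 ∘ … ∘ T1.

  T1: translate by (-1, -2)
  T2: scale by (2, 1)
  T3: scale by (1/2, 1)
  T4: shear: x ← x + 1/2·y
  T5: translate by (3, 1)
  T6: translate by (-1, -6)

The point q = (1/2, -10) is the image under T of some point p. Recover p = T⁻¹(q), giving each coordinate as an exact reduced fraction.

p = (2, -3)

T1 = [1 0 -1; 0 1 -2; 0 0 1]
T2·T1 = [2 0 -2; 0 1 -2; 0 0 1]
T3·…·T1 = [1 0 -1; 0 1 -2; 0 0 1]
T4·…·T1 = [1 1/2 -2; 0 1 -2; 0 0 1]
T5·…·T1 = [1 1/2 1; 0 1 -1; 0 0 1]
T6·…·T1 = [1 1/2 0; 0 1 -7; 0 0 1]
det M = 1; M⁻¹ = [1 -1/2 -7/2; 0 1 7; 0 0 1]
M⁻¹ · (1/2, -10)ᵀ = (2, -3)ᵀ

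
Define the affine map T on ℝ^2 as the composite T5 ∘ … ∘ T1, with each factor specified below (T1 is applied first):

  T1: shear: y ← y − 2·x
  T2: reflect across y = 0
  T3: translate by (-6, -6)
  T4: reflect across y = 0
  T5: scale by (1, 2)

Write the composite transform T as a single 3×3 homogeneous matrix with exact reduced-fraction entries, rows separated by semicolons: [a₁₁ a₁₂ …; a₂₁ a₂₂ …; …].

T = [1 0 -6; -4 2 12; 0 0 1]

T1 = [1 0 0; -2 1 0; 0 0 1]
T2·T1 = [1 0 0; 2 -1 0; 0 0 1]
T3·…·T1 = [1 0 -6; 2 -1 -6; 0 0 1]
T4·…·T1 = [1 0 -6; -2 1 6; 0 0 1]
T5·…·T1 = [1 0 -6; -4 2 12; 0 0 1]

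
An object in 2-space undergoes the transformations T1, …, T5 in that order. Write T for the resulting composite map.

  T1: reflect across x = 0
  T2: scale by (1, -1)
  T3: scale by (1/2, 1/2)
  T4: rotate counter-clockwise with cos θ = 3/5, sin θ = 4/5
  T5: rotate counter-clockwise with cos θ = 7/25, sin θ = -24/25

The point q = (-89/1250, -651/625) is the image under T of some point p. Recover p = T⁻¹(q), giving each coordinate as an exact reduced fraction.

p = (-3/5, 2)

T1 = [-1 0 0; 0 1 0; 0 0 1]
T2·T1 = [-1 0 0; 0 -1 0; 0 0 1]
T3·…·T1 = [-1/2 0 0; 0 -1/2 0; 0 0 1]
T4·…·T1 = [-3/10 2/5 0; -2/5 -3/10 0; 0 0 1]
T5·…·T1 = [-117/250 -22/125 0; 22/125 -117/250 0; 0 0 1]
det M = 1/4; M⁻¹ = [-234/125 88/125 0; -88/125 -234/125 0; 0 0 1]
M⁻¹ · (-89/1250, -651/625)ᵀ = (-3/5, 2)ᵀ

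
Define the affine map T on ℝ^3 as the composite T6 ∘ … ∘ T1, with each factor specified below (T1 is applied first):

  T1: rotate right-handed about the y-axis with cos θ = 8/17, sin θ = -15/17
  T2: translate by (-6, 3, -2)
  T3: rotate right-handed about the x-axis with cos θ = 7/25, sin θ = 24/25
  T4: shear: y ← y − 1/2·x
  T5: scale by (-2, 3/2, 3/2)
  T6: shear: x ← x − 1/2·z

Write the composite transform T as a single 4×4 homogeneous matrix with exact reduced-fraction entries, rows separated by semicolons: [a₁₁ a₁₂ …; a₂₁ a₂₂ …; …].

T = [-383/340 -18/25 708/425 513/50; -138/85 21/50 -27/1700 216/25; 63/170 36/25 84/425 87/25; 0 0 0 1]

T1 = [8/17 0 -15/17 0; 0 1 0 0; 15/17 0 8/17 0; 0 0 0 1]
T2·T1 = [8/17 0 -15/17 -6; 0 1 0 3; 15/17 0 8/17 -2; 0 0 0 1]
T3·…·T1 = [8/17 0 -15/17 -6; -72/85 7/25 -192/425 69/25; 21/85 24/25 56/425 58/25; 0 0 0 1]
T4·…·T1 = [8/17 0 -15/17 -6; -92/85 7/25 -9/850 144/25; 21/85 24/25 56/425 58/25; 0 0 0 1]
T5·…·T1 = [-16/17 0 30/17 12; -138/85 21/50 -27/1700 216/25; 63/170 36/25 84/425 87/25; 0 0 0 1]
T6·…·T1 = [-383/340 -18/25 708/425 513/50; -138/85 21/50 -27/1700 216/25; 63/170 36/25 84/425 87/25; 0 0 0 1]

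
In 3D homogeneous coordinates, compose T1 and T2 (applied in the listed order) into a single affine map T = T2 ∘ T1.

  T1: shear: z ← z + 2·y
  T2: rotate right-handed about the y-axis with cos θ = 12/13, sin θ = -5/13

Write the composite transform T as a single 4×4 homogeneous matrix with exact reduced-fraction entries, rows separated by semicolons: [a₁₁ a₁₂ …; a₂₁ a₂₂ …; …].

T1 = [1 0 0 0; 0 1 0 0; 0 2 1 0; 0 0 0 1]
T2·T1 = [12/13 -10/13 -5/13 0; 0 1 0 0; 5/13 24/13 12/13 0; 0 0 0 1]

T = [12/13 -10/13 -5/13 0; 0 1 0 0; 5/13 24/13 12/13 0; 0 0 0 1]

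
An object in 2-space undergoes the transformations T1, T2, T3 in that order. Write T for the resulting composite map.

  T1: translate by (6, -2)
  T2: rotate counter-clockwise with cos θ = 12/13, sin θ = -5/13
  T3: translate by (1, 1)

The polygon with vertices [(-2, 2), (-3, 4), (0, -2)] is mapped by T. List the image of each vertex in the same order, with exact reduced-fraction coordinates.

image vertices: (61/13, -7/13), (59/13, 22/13), (5, -5)

T1 translate by (6, -2): (-2, 2) → (4, 0); (-3, 4) → (3, 2); (0, -2) → (6, -4)
T2 rotate counter-clockwise with cos θ = 12/13, sin θ = -5/13: (4, 0) → (48/13, -20/13); (3, 2) → (46/13, 9/13); (6, -4) → (4, -6)
T3 translate by (1, 1): (48/13, -20/13) → (61/13, -7/13); (46/13, 9/13) → (59/13, 22/13); (4, -6) → (5, -5)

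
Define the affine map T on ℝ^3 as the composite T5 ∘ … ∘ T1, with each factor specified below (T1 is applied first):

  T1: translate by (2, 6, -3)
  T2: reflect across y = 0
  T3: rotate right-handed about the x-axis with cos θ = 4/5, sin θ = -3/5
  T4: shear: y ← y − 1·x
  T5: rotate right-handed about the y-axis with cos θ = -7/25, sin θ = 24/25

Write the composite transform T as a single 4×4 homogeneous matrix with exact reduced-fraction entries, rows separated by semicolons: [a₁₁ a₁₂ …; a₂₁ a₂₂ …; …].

T = [-7/25 72/125 96/125 74/125; -1 -4/5 3/5 -43/5; -24/25 -21/125 -28/125 -282/125; 0 0 0 1]

T1 = [1 0 0 2; 0 1 0 6; 0 0 1 -3; 0 0 0 1]
T2·T1 = [1 0 0 2; 0 -1 0 -6; 0 0 1 -3; 0 0 0 1]
T3·…·T1 = [1 0 0 2; 0 -4/5 3/5 -33/5; 0 3/5 4/5 6/5; 0 0 0 1]
T4·…·T1 = [1 0 0 2; -1 -4/5 3/5 -43/5; 0 3/5 4/5 6/5; 0 0 0 1]
T5·…·T1 = [-7/25 72/125 96/125 74/125; -1 -4/5 3/5 -43/5; -24/25 -21/125 -28/125 -282/125; 0 0 0 1]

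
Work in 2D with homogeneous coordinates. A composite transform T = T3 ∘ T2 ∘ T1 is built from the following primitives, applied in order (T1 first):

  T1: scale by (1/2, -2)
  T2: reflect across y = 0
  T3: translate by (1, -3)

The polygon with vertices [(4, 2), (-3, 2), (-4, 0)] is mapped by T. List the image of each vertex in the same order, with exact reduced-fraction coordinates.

image vertices: (3, 1), (-1/2, 1), (-1, -3)

T1 scale by (1/2, -2): (4, 2) → (2, -4); (-3, 2) → (-3/2, -4); (-4, 0) → (-2, 0)
T2 reflect across y = 0: (2, -4) → (2, 4); (-3/2, -4) → (-3/2, 4); (-2, 0) → (-2, 0)
T3 translate by (1, -3): (2, 4) → (3, 1); (-3/2, 4) → (-1/2, 1); (-2, 0) → (-1, -3)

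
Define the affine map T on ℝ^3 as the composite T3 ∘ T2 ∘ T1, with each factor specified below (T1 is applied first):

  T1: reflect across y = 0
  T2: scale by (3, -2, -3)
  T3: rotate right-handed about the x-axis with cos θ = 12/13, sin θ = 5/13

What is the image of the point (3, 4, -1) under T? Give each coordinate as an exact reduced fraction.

T(p) = (9, 81/13, 76/13)

T1 reflect across y = 0: (3, 4, -1) → (3, -4, -1)
T2 scale by (3, -2, -3): (3, -4, -1) → (9, 8, 3)
T3 rotate right-handed about the x-axis with cos θ = 12/13, sin θ = 5/13: (9, 8, 3) → (9, 81/13, 76/13)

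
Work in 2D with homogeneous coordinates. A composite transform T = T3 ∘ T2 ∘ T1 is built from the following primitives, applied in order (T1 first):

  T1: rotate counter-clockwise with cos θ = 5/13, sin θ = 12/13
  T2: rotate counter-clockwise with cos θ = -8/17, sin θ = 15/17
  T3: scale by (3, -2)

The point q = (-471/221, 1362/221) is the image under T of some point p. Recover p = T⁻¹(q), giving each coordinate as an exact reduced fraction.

T1 = [5/13 -12/13 0; 12/13 5/13 0; 0 0 1]
T2·T1 = [-220/221 21/221 0; -21/221 -220/221 0; 0 0 1]
T3·…·T1 = [-660/221 63/221 0; 42/221 440/221 0; 0 0 1]
det M = -6; M⁻¹ = [-220/663 21/442 0; 7/221 110/221 0; 0 0 1]
M⁻¹ · (-471/221, 1362/221)ᵀ = (1, 3)ᵀ

p = (1, 3)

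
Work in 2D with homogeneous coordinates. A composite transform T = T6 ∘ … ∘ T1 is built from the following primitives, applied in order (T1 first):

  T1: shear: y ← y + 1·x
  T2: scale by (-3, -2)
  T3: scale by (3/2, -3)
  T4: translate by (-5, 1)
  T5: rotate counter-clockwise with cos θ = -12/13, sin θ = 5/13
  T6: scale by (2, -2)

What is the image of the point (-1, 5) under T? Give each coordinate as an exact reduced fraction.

T(p) = (-238/13, 605/13)

T1 shear: y ← y + 1·x: (-1, 5) → (-1, 4)
T2 scale by (-3, -2): (-1, 4) → (3, -8)
T3 scale by (3/2, -3): (3, -8) → (9/2, 24)
T4 translate by (-5, 1): (9/2, 24) → (-1/2, 25)
T5 rotate counter-clockwise with cos θ = -12/13, sin θ = 5/13: (-1/2, 25) → (-119/13, -605/26)
T6 scale by (2, -2): (-119/13, -605/26) → (-238/13, 605/13)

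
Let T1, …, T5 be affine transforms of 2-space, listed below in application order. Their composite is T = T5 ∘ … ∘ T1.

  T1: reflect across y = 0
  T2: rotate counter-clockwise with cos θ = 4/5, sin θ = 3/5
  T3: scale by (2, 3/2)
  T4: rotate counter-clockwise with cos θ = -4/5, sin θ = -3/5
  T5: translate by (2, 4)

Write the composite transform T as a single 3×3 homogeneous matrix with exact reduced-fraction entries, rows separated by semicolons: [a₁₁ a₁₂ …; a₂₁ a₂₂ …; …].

T = [-37/50 -42/25 2; -42/25 6/25 4; 0 0 1]

T1 = [1 0 0; 0 -1 0; 0 0 1]
T2·T1 = [4/5 3/5 0; 3/5 -4/5 0; 0 0 1]
T3·…·T1 = [8/5 6/5 0; 9/10 -6/5 0; 0 0 1]
T4·…·T1 = [-37/50 -42/25 0; -42/25 6/25 0; 0 0 1]
T5·…·T1 = [-37/50 -42/25 2; -42/25 6/25 4; 0 0 1]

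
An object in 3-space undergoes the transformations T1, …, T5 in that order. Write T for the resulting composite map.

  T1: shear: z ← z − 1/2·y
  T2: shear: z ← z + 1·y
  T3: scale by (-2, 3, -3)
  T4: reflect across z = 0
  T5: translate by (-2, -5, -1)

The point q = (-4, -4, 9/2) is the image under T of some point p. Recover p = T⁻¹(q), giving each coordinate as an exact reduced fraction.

p = (1, 1/3, 5/3)

T1 = [1 0 0 0; 0 1 0 0; 0 -1/2 1 0; 0 0 0 1]
T2·T1 = [1 0 0 0; 0 1 0 0; 0 1/2 1 0; 0 0 0 1]
T3·…·T1 = [-2 0 0 0; 0 3 0 0; 0 -3/2 -3 0; 0 0 0 1]
T4·…·T1 = [-2 0 0 0; 0 3 0 0; 0 3/2 3 0; 0 0 0 1]
T5·…·T1 = [-2 0 0 -2; 0 3 0 -5; 0 3/2 3 -1; 0 0 0 1]
det M = -18; M⁻¹ = [-1/2 0 0 -1; 0 1/3 0 5/3; 0 -1/6 1/3 -1/2; 0 0 0 1]
M⁻¹ · (-4, -4, 9/2)ᵀ = (1, 1/3, 5/3)ᵀ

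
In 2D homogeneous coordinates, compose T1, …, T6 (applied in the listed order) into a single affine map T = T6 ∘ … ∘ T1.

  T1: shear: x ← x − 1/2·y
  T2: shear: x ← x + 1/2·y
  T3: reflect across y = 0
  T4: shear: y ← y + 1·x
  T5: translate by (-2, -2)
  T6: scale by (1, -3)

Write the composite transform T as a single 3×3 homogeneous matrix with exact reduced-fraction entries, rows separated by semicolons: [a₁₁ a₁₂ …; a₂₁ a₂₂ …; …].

T1 = [1 -1/2 0; 0 1 0; 0 0 1]
T2·T1 = [1 0 0; 0 1 0; 0 0 1]
T3·…·T1 = [1 0 0; 0 -1 0; 0 0 1]
T4·…·T1 = [1 0 0; 1 -1 0; 0 0 1]
T5·…·T1 = [1 0 -2; 1 -1 -2; 0 0 1]
T6·…·T1 = [1 0 -2; -3 3 6; 0 0 1]

T = [1 0 -2; -3 3 6; 0 0 1]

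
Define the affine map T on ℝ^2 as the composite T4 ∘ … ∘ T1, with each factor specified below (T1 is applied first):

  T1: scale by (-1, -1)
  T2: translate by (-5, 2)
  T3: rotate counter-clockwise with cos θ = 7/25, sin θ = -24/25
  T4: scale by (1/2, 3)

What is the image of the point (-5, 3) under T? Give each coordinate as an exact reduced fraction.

T(p) = (-12/25, -21/25)

T1 scale by (-1, -1): (-5, 3) → (5, -3)
T2 translate by (-5, 2): (5, -3) → (0, -1)
T3 rotate counter-clockwise with cos θ = 7/25, sin θ = -24/25: (0, -1) → (-24/25, -7/25)
T4 scale by (1/2, 3): (-24/25, -7/25) → (-12/25, -21/25)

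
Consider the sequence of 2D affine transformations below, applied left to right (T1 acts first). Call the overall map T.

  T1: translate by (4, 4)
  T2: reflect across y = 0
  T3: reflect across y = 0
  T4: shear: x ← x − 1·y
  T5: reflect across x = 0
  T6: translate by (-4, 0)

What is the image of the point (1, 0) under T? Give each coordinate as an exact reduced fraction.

T1 translate by (4, 4): (1, 0) → (5, 4)
T2 reflect across y = 0: (5, 4) → (5, -4)
T3 reflect across y = 0: (5, -4) → (5, 4)
T4 shear: x ← x − 1·y: (5, 4) → (1, 4)
T5 reflect across x = 0: (1, 4) → (-1, 4)
T6 translate by (-4, 0): (-1, 4) → (-5, 4)

T(p) = (-5, 4)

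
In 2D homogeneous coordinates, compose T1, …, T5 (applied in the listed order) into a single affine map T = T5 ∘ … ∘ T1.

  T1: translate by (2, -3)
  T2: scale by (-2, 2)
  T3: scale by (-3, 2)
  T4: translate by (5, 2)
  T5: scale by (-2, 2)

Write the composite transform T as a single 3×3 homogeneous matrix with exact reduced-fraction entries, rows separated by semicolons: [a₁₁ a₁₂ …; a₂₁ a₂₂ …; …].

T = [-12 0 -34; 0 8 -20; 0 0 1]

T1 = [1 0 2; 0 1 -3; 0 0 1]
T2·T1 = [-2 0 -4; 0 2 -6; 0 0 1]
T3·…·T1 = [6 0 12; 0 4 -12; 0 0 1]
T4·…·T1 = [6 0 17; 0 4 -10; 0 0 1]
T5·…·T1 = [-12 0 -34; 0 8 -20; 0 0 1]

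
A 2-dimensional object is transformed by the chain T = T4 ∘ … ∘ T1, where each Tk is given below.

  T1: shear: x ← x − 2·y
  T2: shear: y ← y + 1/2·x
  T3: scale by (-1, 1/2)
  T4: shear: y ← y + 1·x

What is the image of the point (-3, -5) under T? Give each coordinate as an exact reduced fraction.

T(p) = (-7, -31/4)

T1 shear: x ← x − 2·y: (-3, -5) → (7, -5)
T2 shear: y ← y + 1/2·x: (7, -5) → (7, -3/2)
T3 scale by (-1, 1/2): (7, -3/2) → (-7, -3/4)
T4 shear: y ← y + 1·x: (-7, -3/4) → (-7, -31/4)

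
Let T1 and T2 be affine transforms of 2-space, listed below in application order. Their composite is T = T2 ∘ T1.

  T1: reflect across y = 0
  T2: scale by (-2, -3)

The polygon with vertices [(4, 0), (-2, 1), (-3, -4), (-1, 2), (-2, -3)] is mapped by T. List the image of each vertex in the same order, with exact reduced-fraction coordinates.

image vertices: (-8, 0), (4, 3), (6, -12), (2, 6), (4, -9)

T1 reflect across y = 0: (4, 0) → (4, 0); (-2, 1) → (-2, -1); (-3, -4) → (-3, 4); (-1, 2) → (-1, -2); (-2, -3) → (-2, 3)
T2 scale by (-2, -3): (4, 0) → (-8, 0); (-2, -1) → (4, 3); (-3, 4) → (6, -12); (-1, -2) → (2, 6); (-2, 3) → (4, -9)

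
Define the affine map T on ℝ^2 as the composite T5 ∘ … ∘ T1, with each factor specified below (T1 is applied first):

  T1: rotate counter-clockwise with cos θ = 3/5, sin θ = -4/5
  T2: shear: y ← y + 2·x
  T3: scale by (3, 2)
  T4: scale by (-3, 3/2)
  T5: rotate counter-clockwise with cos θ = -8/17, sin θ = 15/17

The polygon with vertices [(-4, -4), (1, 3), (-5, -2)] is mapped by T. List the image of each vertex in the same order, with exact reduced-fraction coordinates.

image vertices: (324/85, 5028/85), (-99/17, -573/17), (-216/85, 3873/85)

T1 rotate counter-clockwise with cos θ = 3/5, sin θ = -4/5: (-4, -4) → (-28/5, 4/5); (1, 3) → (3, 1); (-5, -2) → (-23/5, 14/5)
T2 shear: y ← y + 2·x: (-28/5, 4/5) → (-28/5, -52/5); (3, 1) → (3, 7); (-23/5, 14/5) → (-23/5, -32/5)
T3 scale by (3, 2): (-28/5, -52/5) → (-84/5, -104/5); (3, 7) → (9, 14); (-23/5, -32/5) → (-69/5, -64/5)
T4 scale by (-3, 3/2): (-84/5, -104/5) → (252/5, -156/5); (9, 14) → (-27, 21); (-69/5, -64/5) → (207/5, -96/5)
T5 rotate counter-clockwise with cos θ = -8/17, sin θ = 15/17: (252/5, -156/5) → (324/85, 5028/85); (-27, 21) → (-99/17, -573/17); (207/5, -96/5) → (-216/85, 3873/85)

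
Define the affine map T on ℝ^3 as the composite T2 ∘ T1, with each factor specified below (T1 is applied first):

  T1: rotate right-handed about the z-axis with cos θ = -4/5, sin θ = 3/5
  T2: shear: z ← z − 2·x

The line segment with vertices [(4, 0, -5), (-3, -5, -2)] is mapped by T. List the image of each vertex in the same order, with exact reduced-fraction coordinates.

T1 rotate right-handed about the z-axis with cos θ = -4/5, sin θ = 3/5: (4, 0, -5) → (-16/5, 12/5, -5); (-3, -5, -2) → (27/5, 11/5, -2)
T2 shear: z ← z − 2·x: (-16/5, 12/5, -5) → (-16/5, 12/5, 7/5); (27/5, 11/5, -2) → (27/5, 11/5, -64/5)

image vertices: (-16/5, 12/5, 7/5), (27/5, 11/5, -64/5)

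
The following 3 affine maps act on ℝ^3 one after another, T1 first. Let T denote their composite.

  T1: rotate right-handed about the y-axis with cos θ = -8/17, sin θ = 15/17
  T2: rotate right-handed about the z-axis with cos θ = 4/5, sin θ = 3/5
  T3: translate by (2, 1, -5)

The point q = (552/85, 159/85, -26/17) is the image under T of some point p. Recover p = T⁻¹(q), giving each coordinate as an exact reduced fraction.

T1 = [-8/17 0 15/17 0; 0 1 0 0; -15/17 0 -8/17 0; 0 0 0 1]
T2·T1 = [-32/85 -3/5 12/17 0; -24/85 4/5 9/17 0; -15/17 0 -8/17 0; 0 0 0 1]
T3·…·T1 = [-32/85 -3/5 12/17 2; -24/85 4/5 9/17 1; -15/17 0 -8/17 -5; 0 0 0 1]
det M = 1; M⁻¹ = [-32/85 -24/85 -15/17 -287/85; -3/5 4/5 0 2/5; 12/17 9/17 -8/17 -73/17; 0 0 0 1]
M⁻¹ · (552/85, 159/85, -26/17)ᵀ = (-5, -2, 2)ᵀ

p = (-5, -2, 2)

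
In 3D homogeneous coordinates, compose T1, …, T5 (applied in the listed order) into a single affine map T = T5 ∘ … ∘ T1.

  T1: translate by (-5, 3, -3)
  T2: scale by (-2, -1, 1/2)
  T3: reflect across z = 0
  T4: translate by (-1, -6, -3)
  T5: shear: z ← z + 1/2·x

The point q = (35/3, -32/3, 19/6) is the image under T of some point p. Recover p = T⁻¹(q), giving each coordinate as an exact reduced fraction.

T1 = [1 0 0 -5; 0 1 0 3; 0 0 1 -3; 0 0 0 1]
T2·T1 = [-2 0 0 10; 0 -1 0 -3; 0 0 1/2 -3/2; 0 0 0 1]
T3·…·T1 = [-2 0 0 10; 0 -1 0 -3; 0 0 -1/2 3/2; 0 0 0 1]
T4·…·T1 = [-2 0 0 9; 0 -1 0 -9; 0 0 -1/2 -3/2; 0 0 0 1]
T5·…·T1 = [-2 0 0 9; 0 -1 0 -9; -1 0 -1/2 3; 0 0 0 1]
det M = -1; M⁻¹ = [-1/2 0 0 9/2; 0 -1 0 -9; 1 0 -2 -3; 0 0 0 1]
M⁻¹ · (35/3, -32/3, 19/6)ᵀ = (-4/3, 5/3, 7/3)ᵀ

p = (-4/3, 5/3, 7/3)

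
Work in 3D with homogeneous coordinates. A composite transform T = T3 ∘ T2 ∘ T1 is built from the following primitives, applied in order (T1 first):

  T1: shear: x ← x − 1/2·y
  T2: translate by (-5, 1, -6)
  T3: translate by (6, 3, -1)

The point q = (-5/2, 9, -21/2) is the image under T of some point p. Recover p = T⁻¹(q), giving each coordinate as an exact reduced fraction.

T1 = [1 -1/2 0 0; 0 1 0 0; 0 0 1 0; 0 0 0 1]
T2·T1 = [1 -1/2 0 -5; 0 1 0 1; 0 0 1 -6; 0 0 0 1]
T3·…·T1 = [1 -1/2 0 1; 0 1 0 4; 0 0 1 -7; 0 0 0 1]
det M = 1; M⁻¹ = [1 1/2 0 -3; 0 1 0 -4; 0 0 1 7; 0 0 0 1]
M⁻¹ · (-5/2, 9, -21/2)ᵀ = (-1, 5, -7/2)ᵀ

p = (-1, 5, -7/2)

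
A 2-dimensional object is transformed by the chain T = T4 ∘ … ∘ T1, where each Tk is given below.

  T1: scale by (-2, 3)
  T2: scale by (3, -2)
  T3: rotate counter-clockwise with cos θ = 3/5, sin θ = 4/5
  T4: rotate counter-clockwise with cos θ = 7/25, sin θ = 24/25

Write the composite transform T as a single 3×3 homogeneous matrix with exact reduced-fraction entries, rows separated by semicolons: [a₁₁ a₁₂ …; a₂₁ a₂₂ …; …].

T = [18/5 24/5 0; -24/5 18/5 0; 0 0 1]

T1 = [-2 0 0; 0 3 0; 0 0 1]
T2·T1 = [-6 0 0; 0 -6 0; 0 0 1]
T3·…·T1 = [-18/5 24/5 0; -24/5 -18/5 0; 0 0 1]
T4·…·T1 = [18/5 24/5 0; -24/5 18/5 0; 0 0 1]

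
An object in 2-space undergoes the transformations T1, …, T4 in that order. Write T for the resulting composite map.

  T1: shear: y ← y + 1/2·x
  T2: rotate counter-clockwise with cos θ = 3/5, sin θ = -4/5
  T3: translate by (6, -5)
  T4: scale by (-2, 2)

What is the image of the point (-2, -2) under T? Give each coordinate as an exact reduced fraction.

T1 shear: y ← y + 1/2·x: (-2, -2) → (-2, -3)
T2 rotate counter-clockwise with cos θ = 3/5, sin θ = -4/5: (-2, -3) → (-18/5, -1/5)
T3 translate by (6, -5): (-18/5, -1/5) → (12/5, -26/5)
T4 scale by (-2, 2): (12/5, -26/5) → (-24/5, -52/5)

T(p) = (-24/5, -52/5)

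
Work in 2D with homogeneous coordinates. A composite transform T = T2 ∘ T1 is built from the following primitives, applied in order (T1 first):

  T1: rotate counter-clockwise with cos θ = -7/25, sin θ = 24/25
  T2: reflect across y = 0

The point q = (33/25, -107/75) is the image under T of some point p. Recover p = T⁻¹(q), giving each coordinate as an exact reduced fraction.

p = (1, -5/3)

T1 = [-7/25 -24/25 0; 24/25 -7/25 0; 0 0 1]
T2·T1 = [-7/25 -24/25 0; -24/25 7/25 0; 0 0 1]
det M = -1; M⁻¹ = [-7/25 -24/25 0; -24/25 7/25 0; 0 0 1]
M⁻¹ · (33/25, -107/75)ᵀ = (1, -5/3)ᵀ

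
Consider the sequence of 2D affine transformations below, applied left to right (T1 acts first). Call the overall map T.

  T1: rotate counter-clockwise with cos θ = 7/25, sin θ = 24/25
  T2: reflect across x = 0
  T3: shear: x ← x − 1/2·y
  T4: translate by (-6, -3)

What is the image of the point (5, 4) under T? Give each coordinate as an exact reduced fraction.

T1 rotate counter-clockwise with cos θ = 7/25, sin θ = 24/25: (5, 4) → (-61/25, 148/25)
T2 reflect across x = 0: (-61/25, 148/25) → (61/25, 148/25)
T3 shear: x ← x − 1/2·y: (61/25, 148/25) → (-13/25, 148/25)
T4 translate by (-6, -3): (-13/25, 148/25) → (-163/25, 73/25)

T(p) = (-163/25, 73/25)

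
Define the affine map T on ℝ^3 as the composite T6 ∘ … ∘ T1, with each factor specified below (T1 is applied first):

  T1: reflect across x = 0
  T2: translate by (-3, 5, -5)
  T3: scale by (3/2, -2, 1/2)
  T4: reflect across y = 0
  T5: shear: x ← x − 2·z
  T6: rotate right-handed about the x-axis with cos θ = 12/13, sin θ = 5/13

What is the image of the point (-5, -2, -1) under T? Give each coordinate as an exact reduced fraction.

T1 reflect across x = 0: (-5, -2, -1) → (5, -2, -1)
T2 translate by (-3, 5, -5): (5, -2, -1) → (2, 3, -6)
T3 scale by (3/2, -2, 1/2): (2, 3, -6) → (3, -6, -3)
T4 reflect across y = 0: (3, -6, -3) → (3, 6, -3)
T5 shear: x ← x − 2·z: (3, 6, -3) → (9, 6, -3)
T6 rotate right-handed about the x-axis with cos θ = 12/13, sin θ = 5/13: (9, 6, -3) → (9, 87/13, -6/13)

T(p) = (9, 87/13, -6/13)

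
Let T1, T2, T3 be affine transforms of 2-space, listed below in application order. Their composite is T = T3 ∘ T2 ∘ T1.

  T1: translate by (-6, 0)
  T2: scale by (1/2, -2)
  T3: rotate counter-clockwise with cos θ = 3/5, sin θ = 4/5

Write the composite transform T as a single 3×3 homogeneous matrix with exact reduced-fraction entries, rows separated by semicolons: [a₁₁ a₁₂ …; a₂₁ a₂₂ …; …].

T = [3/10 8/5 -9/5; 2/5 -6/5 -12/5; 0 0 1]

T1 = [1 0 -6; 0 1 0; 0 0 1]
T2·T1 = [1/2 0 -3; 0 -2 0; 0 0 1]
T3·…·T1 = [3/10 8/5 -9/5; 2/5 -6/5 -12/5; 0 0 1]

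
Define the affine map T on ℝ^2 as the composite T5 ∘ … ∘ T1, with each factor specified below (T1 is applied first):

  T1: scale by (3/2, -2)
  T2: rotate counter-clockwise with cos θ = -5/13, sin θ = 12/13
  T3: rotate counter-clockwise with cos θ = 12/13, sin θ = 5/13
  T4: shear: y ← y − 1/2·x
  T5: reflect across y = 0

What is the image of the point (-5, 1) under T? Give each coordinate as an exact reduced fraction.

T(p) = (1138/169, 2443/338)

T1 scale by (3/2, -2): (-5, 1) → (-15/2, -2)
T2 rotate counter-clockwise with cos θ = -5/13, sin θ = 12/13: (-15/2, -2) → (123/26, -80/13)
T3 rotate counter-clockwise with cos θ = 12/13, sin θ = 5/13: (123/26, -80/13) → (1138/169, -1305/338)
T4 shear: y ← y − 1/2·x: (1138/169, -1305/338) → (1138/169, -2443/338)
T5 reflect across y = 0: (1138/169, -2443/338) → (1138/169, 2443/338)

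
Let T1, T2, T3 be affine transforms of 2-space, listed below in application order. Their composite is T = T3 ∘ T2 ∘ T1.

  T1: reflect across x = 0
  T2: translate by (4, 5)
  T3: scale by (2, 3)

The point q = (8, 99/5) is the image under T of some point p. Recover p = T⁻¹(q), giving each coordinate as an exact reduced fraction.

T1 = [-1 0 0; 0 1 0; 0 0 1]
T2·T1 = [-1 0 4; 0 1 5; 0 0 1]
T3·…·T1 = [-2 0 8; 0 3 15; 0 0 1]
det M = -6; M⁻¹ = [-1/2 0 4; 0 1/3 -5; 0 0 1]
M⁻¹ · (8, 99/5)ᵀ = (0, 8/5)ᵀ

p = (0, 8/5)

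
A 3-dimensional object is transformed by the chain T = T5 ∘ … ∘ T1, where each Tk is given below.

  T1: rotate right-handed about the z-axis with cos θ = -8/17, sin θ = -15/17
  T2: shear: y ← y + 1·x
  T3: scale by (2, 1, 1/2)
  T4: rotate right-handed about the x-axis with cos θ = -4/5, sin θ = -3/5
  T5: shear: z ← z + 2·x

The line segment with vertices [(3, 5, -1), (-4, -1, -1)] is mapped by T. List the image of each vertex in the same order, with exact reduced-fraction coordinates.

image vertices: (6, 13/10, 68/5), (2, -43/10, 7/5)

T1 rotate right-handed about the z-axis with cos θ = -8/17, sin θ = -15/17: (3, 5, -1) → (3, -5, -1); (-4, -1, -1) → (1, 4, -1)
T2 shear: y ← y + 1·x: (3, -5, -1) → (3, -2, -1); (1, 4, -1) → (1, 5, -1)
T3 scale by (2, 1, 1/2): (3, -2, -1) → (6, -2, -1/2); (1, 5, -1) → (2, 5, -1/2)
T4 rotate right-handed about the x-axis with cos θ = -4/5, sin θ = -3/5: (6, -2, -1/2) → (6, 13/10, 8/5); (2, 5, -1/2) → (2, -43/10, -13/5)
T5 shear: z ← z + 2·x: (6, 13/10, 8/5) → (6, 13/10, 68/5); (2, -43/10, -13/5) → (2, -43/10, 7/5)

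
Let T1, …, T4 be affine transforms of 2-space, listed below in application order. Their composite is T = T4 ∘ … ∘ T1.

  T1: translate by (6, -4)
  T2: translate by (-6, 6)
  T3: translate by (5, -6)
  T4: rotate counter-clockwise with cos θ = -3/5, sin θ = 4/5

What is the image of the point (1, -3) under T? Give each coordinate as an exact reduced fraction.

T(p) = (2, 9)

T1 translate by (6, -4): (1, -3) → (7, -7)
T2 translate by (-6, 6): (7, -7) → (1, -1)
T3 translate by (5, -6): (1, -1) → (6, -7)
T4 rotate counter-clockwise with cos θ = -3/5, sin θ = 4/5: (6, -7) → (2, 9)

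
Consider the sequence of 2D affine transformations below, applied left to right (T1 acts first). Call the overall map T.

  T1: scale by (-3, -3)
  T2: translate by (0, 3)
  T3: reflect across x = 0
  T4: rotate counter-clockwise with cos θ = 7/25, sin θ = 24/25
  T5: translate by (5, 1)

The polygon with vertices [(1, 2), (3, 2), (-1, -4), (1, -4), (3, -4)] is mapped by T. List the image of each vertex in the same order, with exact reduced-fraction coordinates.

T1 scale by (-3, -3): (1, 2) → (-3, -6); (3, 2) → (-9, -6); (-1, -4) → (3, 12); (1, -4) → (-3, 12); (3, -4) → (-9, 12)
T2 translate by (0, 3): (-3, -6) → (-3, -3); (-9, -6) → (-9, -3); (3, 12) → (3, 15); (-3, 12) → (-3, 15); (-9, 12) → (-9, 15)
T3 reflect across x = 0: (-3, -3) → (3, -3); (-9, -3) → (9, -3); (3, 15) → (-3, 15); (-3, 15) → (3, 15); (-9, 15) → (9, 15)
T4 rotate counter-clockwise with cos θ = 7/25, sin θ = 24/25: (3, -3) → (93/25, 51/25); (9, -3) → (27/5, 39/5); (-3, 15) → (-381/25, 33/25); (3, 15) → (-339/25, 177/25); (9, 15) → (-297/25, 321/25)
T5 translate by (5, 1): (93/25, 51/25) → (218/25, 76/25); (27/5, 39/5) → (52/5, 44/5); (-381/25, 33/25) → (-256/25, 58/25); (-339/25, 177/25) → (-214/25, 202/25); (-297/25, 321/25) → (-172/25, 346/25)

image vertices: (218/25, 76/25), (52/5, 44/5), (-256/25, 58/25), (-214/25, 202/25), (-172/25, 346/25)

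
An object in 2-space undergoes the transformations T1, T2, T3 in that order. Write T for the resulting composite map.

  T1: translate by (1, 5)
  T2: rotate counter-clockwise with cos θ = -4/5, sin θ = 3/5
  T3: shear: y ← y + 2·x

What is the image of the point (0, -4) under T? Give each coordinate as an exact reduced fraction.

T(p) = (-7/5, -3)

T1 translate by (1, 5): (0, -4) → (1, 1)
T2 rotate counter-clockwise with cos θ = -4/5, sin θ = 3/5: (1, 1) → (-7/5, -1/5)
T3 shear: y ← y + 2·x: (-7/5, -1/5) → (-7/5, -3)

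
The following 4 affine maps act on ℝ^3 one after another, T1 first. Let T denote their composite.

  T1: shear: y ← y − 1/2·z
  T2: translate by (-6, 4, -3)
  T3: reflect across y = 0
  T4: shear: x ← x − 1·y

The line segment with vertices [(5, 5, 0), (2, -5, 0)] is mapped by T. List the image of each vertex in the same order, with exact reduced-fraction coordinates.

T1 shear: y ← y − 1/2·z: (5, 5, 0) → (5, 5, 0); (2, -5, 0) → (2, -5, 0)
T2 translate by (-6, 4, -3): (5, 5, 0) → (-1, 9, -3); (2, -5, 0) → (-4, -1, -3)
T3 reflect across y = 0: (-1, 9, -3) → (-1, -9, -3); (-4, -1, -3) → (-4, 1, -3)
T4 shear: x ← x − 1·y: (-1, -9, -3) → (8, -9, -3); (-4, 1, -3) → (-5, 1, -3)

image vertices: (8, -9, -3), (-5, 1, -3)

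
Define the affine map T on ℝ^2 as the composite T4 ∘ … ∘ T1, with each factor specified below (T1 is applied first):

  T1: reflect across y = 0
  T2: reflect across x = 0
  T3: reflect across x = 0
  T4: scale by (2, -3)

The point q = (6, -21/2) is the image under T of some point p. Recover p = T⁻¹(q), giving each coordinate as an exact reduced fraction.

p = (3, -7/2)

T1 = [1 0 0; 0 -1 0; 0 0 1]
T2·T1 = [-1 0 0; 0 -1 0; 0 0 1]
T3·…·T1 = [1 0 0; 0 -1 0; 0 0 1]
T4·…·T1 = [2 0 0; 0 3 0; 0 0 1]
det M = 6; M⁻¹ = [1/2 0 0; 0 1/3 0; 0 0 1]
M⁻¹ · (6, -21/2)ᵀ = (3, -7/2)ᵀ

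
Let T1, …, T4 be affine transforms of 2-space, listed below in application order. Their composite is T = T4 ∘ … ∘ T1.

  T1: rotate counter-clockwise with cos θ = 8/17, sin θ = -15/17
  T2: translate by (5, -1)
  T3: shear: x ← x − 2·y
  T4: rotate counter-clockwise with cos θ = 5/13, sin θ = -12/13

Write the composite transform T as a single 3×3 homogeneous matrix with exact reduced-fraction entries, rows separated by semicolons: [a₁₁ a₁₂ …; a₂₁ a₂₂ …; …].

T1 = [8/17 15/17 0; -15/17 8/17 0; 0 0 1]
T2·T1 = [8/17 15/17 5; -15/17 8/17 -1; 0 0 1]
T3·…·T1 = [38/17 -1/17 7; -15/17 8/17 -1; 0 0 1]
T4·…·T1 = [10/221 7/17 23/13; -531/221 4/17 -89/13; 0 0 1]

T = [10/221 7/17 23/13; -531/221 4/17 -89/13; 0 0 1]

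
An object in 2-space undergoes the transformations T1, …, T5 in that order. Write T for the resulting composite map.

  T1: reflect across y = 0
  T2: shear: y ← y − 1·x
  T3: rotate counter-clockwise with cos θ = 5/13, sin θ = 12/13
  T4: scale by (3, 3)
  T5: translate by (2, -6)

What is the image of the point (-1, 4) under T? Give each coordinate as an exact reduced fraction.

T1 reflect across y = 0: (-1, 4) → (-1, -4)
T2 shear: y ← y − 1·x: (-1, -4) → (-1, -3)
T3 rotate counter-clockwise with cos θ = 5/13, sin θ = 12/13: (-1, -3) → (31/13, -27/13)
T4 scale by (3, 3): (31/13, -27/13) → (93/13, -81/13)
T5 translate by (2, -6): (93/13, -81/13) → (119/13, -159/13)

T(p) = (119/13, -159/13)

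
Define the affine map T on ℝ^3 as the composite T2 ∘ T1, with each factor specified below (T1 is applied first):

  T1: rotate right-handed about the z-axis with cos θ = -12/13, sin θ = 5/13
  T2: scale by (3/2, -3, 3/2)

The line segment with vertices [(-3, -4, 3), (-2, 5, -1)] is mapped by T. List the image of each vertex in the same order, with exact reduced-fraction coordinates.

T1 rotate right-handed about the z-axis with cos θ = -12/13, sin θ = 5/13: (-3, -4, 3) → (56/13, 33/13, 3); (-2, 5, -1) → (-1/13, -70/13, -1)
T2 scale by (3/2, -3, 3/2): (56/13, 33/13, 3) → (84/13, -99/13, 9/2); (-1/13, -70/13, -1) → (-3/26, 210/13, -3/2)

image vertices: (84/13, -99/13, 9/2), (-3/26, 210/13, -3/2)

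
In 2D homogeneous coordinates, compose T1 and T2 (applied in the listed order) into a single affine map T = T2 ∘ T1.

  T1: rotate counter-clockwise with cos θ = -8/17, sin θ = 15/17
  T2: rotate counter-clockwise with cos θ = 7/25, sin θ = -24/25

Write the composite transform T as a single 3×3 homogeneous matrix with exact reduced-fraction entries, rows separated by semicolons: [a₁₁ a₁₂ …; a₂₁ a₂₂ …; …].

T1 = [-8/17 -15/17 0; 15/17 -8/17 0; 0 0 1]
T2·T1 = [304/425 -297/425 0; 297/425 304/425 0; 0 0 1]

T = [304/425 -297/425 0; 297/425 304/425 0; 0 0 1]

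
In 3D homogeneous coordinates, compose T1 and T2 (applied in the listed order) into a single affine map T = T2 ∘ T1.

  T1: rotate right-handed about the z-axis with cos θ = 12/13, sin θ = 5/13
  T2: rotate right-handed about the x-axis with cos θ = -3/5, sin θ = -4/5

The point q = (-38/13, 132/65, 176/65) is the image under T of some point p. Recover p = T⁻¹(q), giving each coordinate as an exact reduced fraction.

T1 = [12/13 -5/13 0 0; 5/13 12/13 0 0; 0 0 1 0; 0 0 0 1]
T2·T1 = [12/13 -5/13 0 0; -3/13 -36/65 4/5 0; -4/13 -48/65 -3/5 0; 0 0 0 1]
det M = 1; M⁻¹ = [12/13 -3/13 -4/13 0; -5/13 -36/65 -48/65 0; 0 4/5 -3/5 0; 0 0 0 1]
M⁻¹ · (-38/13, 132/65, 176/65)ᵀ = (-4, -2, 0)ᵀ

p = (-4, -2, 0)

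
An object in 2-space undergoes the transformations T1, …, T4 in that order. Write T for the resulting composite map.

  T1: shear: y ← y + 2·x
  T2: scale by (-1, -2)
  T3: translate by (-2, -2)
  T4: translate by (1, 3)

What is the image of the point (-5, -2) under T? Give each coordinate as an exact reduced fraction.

T1 shear: y ← y + 2·x: (-5, -2) → (-5, -12)
T2 scale by (-1, -2): (-5, -12) → (5, 24)
T3 translate by (-2, -2): (5, 24) → (3, 22)
T4 translate by (1, 3): (3, 22) → (4, 25)

T(p) = (4, 25)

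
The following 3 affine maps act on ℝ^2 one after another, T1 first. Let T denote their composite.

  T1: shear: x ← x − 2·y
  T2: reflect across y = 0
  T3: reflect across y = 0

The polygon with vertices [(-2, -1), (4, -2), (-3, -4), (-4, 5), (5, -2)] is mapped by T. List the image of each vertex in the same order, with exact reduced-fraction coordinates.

image vertices: (0, -1), (8, -2), (5, -4), (-14, 5), (9, -2)

T1 shear: x ← x − 2·y: (-2, -1) → (0, -1); (4, -2) → (8, -2); (-3, -4) → (5, -4); (-4, 5) → (-14, 5); (5, -2) → (9, -2)
T2 reflect across y = 0: (0, -1) → (0, 1); (8, -2) → (8, 2); (5, -4) → (5, 4); (-14, 5) → (-14, -5); (9, -2) → (9, 2)
T3 reflect across y = 0: (0, 1) → (0, -1); (8, 2) → (8, -2); (5, 4) → (5, -4); (-14, -5) → (-14, 5); (9, 2) → (9, -2)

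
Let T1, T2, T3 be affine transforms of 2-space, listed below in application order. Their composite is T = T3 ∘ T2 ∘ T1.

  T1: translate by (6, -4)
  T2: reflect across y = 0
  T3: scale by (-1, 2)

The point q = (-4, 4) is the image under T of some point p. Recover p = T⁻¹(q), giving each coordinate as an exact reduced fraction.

T1 = [1 0 6; 0 1 -4; 0 0 1]
T2·T1 = [1 0 6; 0 -1 4; 0 0 1]
T3·…·T1 = [-1 0 -6; 0 -2 8; 0 0 1]
det M = 2; M⁻¹ = [-1 0 -6; 0 -1/2 4; 0 0 1]
M⁻¹ · (-4, 4)ᵀ = (-2, 2)ᵀ

p = (-2, 2)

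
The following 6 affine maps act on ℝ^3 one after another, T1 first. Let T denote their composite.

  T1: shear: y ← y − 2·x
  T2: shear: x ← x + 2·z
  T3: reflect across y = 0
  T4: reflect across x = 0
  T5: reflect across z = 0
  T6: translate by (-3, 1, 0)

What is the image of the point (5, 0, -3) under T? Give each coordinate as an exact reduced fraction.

T(p) = (-2, 11, 3)

T1 shear: y ← y − 2·x: (5, 0, -3) → (5, -10, -3)
T2 shear: x ← x + 2·z: (5, -10, -3) → (-1, -10, -3)
T3 reflect across y = 0: (-1, -10, -3) → (-1, 10, -3)
T4 reflect across x = 0: (-1, 10, -3) → (1, 10, -3)
T5 reflect across z = 0: (1, 10, -3) → (1, 10, 3)
T6 translate by (-3, 1, 0): (1, 10, 3) → (-2, 11, 3)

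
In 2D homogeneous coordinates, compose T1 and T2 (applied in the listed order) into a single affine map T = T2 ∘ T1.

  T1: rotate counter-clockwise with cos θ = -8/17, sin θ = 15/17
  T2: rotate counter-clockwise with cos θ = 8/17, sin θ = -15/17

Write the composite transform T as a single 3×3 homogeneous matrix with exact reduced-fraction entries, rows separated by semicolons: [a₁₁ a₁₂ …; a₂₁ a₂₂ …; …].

T = [161/289 -240/289 0; 240/289 161/289 0; 0 0 1]

T1 = [-8/17 -15/17 0; 15/17 -8/17 0; 0 0 1]
T2·T1 = [161/289 -240/289 0; 240/289 161/289 0; 0 0 1]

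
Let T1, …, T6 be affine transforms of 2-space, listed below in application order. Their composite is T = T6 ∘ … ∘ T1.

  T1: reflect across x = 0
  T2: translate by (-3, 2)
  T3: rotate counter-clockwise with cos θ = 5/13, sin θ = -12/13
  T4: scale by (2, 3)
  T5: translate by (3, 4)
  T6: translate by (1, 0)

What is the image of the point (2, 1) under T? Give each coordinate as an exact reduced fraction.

T1 reflect across x = 0: (2, 1) → (-2, 1)
T2 translate by (-3, 2): (-2, 1) → (-5, 3)
T3 rotate counter-clockwise with cos θ = 5/13, sin θ = -12/13: (-5, 3) → (11/13, 75/13)
T4 scale by (2, 3): (11/13, 75/13) → (22/13, 225/13)
T5 translate by (3, 4): (22/13, 225/13) → (61/13, 277/13)
T6 translate by (1, 0): (61/13, 277/13) → (74/13, 277/13)

T(p) = (74/13, 277/13)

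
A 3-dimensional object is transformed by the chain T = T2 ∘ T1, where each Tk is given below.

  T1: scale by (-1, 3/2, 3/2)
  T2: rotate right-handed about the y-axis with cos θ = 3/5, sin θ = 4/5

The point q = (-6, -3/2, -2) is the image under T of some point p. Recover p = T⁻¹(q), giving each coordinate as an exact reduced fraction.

p = (2, -1, -4)

T1 = [-1 0 0 0; 0 3/2 0 0; 0 0 3/2 0; 0 0 0 1]
T2·T1 = [-3/5 0 6/5 0; 0 3/2 0 0; 4/5 0 9/10 0; 0 0 0 1]
det M = -9/4; M⁻¹ = [-3/5 0 4/5 0; 0 2/3 0 0; 8/15 0 2/5 0; 0 0 0 1]
M⁻¹ · (-6, -3/2, -2)ᵀ = (2, -1, -4)ᵀ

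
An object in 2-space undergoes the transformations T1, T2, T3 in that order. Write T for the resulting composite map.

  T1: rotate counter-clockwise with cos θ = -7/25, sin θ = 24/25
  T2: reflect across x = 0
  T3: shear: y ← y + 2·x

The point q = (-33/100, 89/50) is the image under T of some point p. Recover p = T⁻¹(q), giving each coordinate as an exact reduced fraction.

p = (9/4, -1)

T1 = [-7/25 -24/25 0; 24/25 -7/25 0; 0 0 1]
T2·T1 = [7/25 24/25 0; 24/25 -7/25 0; 0 0 1]
T3·…·T1 = [7/25 24/25 0; 38/25 41/25 0; 0 0 1]
det M = -1; M⁻¹ = [-41/25 24/25 0; 38/25 -7/25 0; 0 0 1]
M⁻¹ · (-33/100, 89/50)ᵀ = (9/4, -1)ᵀ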